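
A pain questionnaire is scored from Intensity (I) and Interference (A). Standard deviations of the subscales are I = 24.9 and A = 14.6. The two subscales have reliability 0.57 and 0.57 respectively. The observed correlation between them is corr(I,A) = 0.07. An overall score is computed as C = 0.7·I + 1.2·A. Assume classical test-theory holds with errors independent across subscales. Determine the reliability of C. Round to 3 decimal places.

0.598

Var(C) = 0.7²·24.9² + 1.2²·14.6² + 2·[0.84·24.9·14.6·0.07] = 610.755 + 42.7523 = 653.508.
Under uncorrelated errors the observed covariances equal the true-score covariances, so only the own-variance terms attenuate.
True-score variance = [0.7²·24.9²·0.57 + 1.2²·14.6²·0.57] + 42.7523 = 348.131 + 42.7523 = 390.883.
Reliability = 390.883 / 653.508 = 0.598.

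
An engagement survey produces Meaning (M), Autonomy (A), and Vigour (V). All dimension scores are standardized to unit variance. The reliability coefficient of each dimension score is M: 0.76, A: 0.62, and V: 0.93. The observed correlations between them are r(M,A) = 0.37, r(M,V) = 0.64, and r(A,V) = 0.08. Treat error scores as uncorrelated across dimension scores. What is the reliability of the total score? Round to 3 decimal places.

0.867

Var(M+A+V) = 3 + 2·[0.37 + 0.64 + 0.08] = 3 + 2.18 = 5.18.
Because errors are independent across components, Cov(Tᵢ,Tⱼ) = Cov(Xᵢ,Xⱼ); the off-diagonal part of the true-score variance is the same as above.
True-score variance = [0.76 + 0.62 + 0.93] + 2.18 = 2.31 + 2.18 = 4.49.
Reliability = 4.49 / 5.18 = 0.867.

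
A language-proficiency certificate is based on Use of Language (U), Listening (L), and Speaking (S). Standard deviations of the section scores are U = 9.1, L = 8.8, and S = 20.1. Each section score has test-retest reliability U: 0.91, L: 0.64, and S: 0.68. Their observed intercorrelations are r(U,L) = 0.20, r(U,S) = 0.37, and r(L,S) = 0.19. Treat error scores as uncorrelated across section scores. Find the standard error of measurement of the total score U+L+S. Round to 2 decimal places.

Var(total) = 564.26 + 234.6 = 798.86.
True-score variance = 399.646 + 234.6 = 634.245, so reliability = 0.7939.
Error variance = 798.86 − 634.245 = 164.614; SEM = √164.614 = 12.83.

12.83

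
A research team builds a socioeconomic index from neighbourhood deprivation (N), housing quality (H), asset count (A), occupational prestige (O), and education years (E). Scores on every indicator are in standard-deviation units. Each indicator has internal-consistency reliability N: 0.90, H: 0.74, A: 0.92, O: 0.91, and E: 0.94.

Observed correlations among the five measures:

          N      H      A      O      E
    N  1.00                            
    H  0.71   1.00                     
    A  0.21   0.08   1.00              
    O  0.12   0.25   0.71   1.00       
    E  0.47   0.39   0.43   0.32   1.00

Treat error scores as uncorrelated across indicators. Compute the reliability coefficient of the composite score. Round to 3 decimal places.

0.952

Var(N+H+A+O+E) = 5 + 2·[0.71 + 0.21 + 0.12 + 0.47 + 0.08 + 0.25 + 0.39 + 0.71 + 0.43 + 0.32] = 5 + 7.38 = 12.38.
Under uncorrelated errors the observed covariances equal the true-score covariances, so only the own-variance terms attenuate.
True-score variance = [0.90 + 0.74 + 0.92 + 0.91 + 0.94] + 7.38 = 4.41 + 7.38 = 11.79.
Reliability = 11.79 / 12.38 = 0.952.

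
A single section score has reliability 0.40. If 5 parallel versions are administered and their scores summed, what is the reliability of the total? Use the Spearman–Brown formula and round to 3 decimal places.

0.769

ρ_k = kρ / (1 + (k−1)ρ) = 5·0.40 / (1 + 4·0.40) = 2.000 / 2.600 = 0.769.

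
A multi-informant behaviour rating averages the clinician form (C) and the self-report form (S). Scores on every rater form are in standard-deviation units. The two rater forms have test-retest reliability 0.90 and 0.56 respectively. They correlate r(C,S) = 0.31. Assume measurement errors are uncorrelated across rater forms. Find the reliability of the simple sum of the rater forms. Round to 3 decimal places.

0.794

Var(C+S) = 2 + 2·[0.31] = 2 + 0.62 = 2.62.
Under uncorrelated errors the observed covariances equal the true-score covariances, so only the own-variance terms attenuate.
True-score variance = [0.90 + 0.56] + 0.62 = 1.46 + 0.62 = 2.08.
Reliability = 2.08 / 2.62 = 0.794.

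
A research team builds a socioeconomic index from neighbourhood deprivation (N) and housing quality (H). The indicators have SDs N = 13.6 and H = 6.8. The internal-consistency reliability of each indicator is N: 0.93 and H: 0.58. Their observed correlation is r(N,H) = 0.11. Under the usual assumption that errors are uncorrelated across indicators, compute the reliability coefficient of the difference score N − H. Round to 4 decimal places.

0.8465

Var(N−H) = 13.6² + 6.8² − 2·13.6·6.8·0.11 = 231.2 − 20.3456 = 210.854.
Under uncorrelated errors the observed covariances equal the true-score covariances, so only the own-variance terms attenuate.
True-score variance = [13.6²·0.93 + 6.8²·0.58] − 20.3456 = 198.832 − 20.3456 = 178.486.
Reliability = 178.486 / 210.854 = 0.8465.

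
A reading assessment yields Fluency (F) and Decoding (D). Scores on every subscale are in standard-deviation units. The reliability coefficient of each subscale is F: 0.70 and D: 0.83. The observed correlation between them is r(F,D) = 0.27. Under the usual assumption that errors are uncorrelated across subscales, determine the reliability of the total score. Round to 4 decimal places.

Var(F+D) = 2 + 2·[0.27] = 2 + 0.54 = 2.54.
With uncorrelated errors the cross-covariances are all true-score covariance, so they carry over unchanged; only the diagonal terms shrink to ρᵢσᵢ².
True-score variance = [0.70 + 0.83] + 0.54 = 1.53 + 0.54 = 2.07.
Reliability = 2.07 / 2.54 = 0.8150.

0.8150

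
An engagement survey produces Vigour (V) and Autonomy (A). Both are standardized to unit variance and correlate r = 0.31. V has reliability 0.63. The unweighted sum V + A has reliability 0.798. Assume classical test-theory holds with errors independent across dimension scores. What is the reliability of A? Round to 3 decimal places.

Var(V+A) = 2 + 2·0.31 = 2.620.
True-score variance = ρ_V + ρ_A + 2·0.31, so 0.798 = (0.63 + ρ_A + 0.62) / 2.620.
ρ_A = 0.798·2.620 − 0.63 − 0.62 = 0.841.

0.841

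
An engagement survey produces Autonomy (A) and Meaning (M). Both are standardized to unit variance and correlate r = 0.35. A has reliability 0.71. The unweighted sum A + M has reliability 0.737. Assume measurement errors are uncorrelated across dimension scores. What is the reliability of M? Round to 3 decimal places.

0.580

Var(A+M) = 2 + 2·0.35 = 2.700.
True-score variance = ρ_A + ρ_M + 2·0.35, so 0.737 = (0.71 + ρ_M + 0.70) / 2.700.
ρ_M = 0.737·2.700 − 0.71 − 0.70 = 0.580.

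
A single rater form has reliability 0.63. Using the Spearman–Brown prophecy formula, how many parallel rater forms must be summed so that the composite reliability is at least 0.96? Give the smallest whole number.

15

k ≥ ρ*(1−ρ₁)/(ρ₁(1−ρ*)) = 0.96·0.37 / (0.63·0.04) = 14.095.
Smallest integer k = 15.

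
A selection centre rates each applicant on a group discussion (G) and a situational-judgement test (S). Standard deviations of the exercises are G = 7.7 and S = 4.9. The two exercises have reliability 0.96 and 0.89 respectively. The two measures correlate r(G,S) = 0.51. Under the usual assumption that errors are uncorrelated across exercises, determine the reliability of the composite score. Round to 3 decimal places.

Var(G+S) = 7.7² + 4.9² + 2·[7.7·4.9·0.51] = 83.3 + 38.4846 = 121.785.
With uncorrelated errors the cross-covariances are all true-score covariance, so they carry over unchanged; only the diagonal terms shrink to ρᵢσᵢ².
True-score variance = [7.7²·0.96 + 4.9²·0.89] + 38.4846 = 78.2873 + 38.4846 = 116.772.
Reliability = 116.772 / 121.785 = 0.959.

0.959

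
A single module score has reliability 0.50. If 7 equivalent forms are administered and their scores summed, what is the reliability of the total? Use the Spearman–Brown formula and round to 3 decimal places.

0.875

ρ_k = kρ / (1 + (k−1)ρ) = 7·0.50 / (1 + 6·0.50) = 3.500 / 4.000 = 0.875.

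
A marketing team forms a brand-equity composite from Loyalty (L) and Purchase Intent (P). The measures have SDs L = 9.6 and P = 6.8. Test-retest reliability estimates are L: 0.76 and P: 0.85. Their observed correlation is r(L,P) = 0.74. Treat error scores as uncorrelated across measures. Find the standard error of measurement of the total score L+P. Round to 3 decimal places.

5.390

Var(total) = 138.4 + 96.6144 = 235.014.
True-score variance = 109.346 + 96.6144 = 205.96, so reliability = 0.8764.
Error variance = 235.014 − 205.96 = 29.0544; SEM = √29.0544 = 5.390.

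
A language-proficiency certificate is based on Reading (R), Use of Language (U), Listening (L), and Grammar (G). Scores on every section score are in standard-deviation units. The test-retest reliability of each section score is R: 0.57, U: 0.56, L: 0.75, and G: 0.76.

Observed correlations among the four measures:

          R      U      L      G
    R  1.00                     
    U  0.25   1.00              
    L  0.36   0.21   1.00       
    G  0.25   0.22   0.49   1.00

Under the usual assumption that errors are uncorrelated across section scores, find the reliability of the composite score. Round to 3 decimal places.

0.820

Var(R+U+L+G) = 4 + 2·[0.25 + 0.36 + 0.25 + 0.21 + 0.22 + 0.49] = 4 + 3.56 = 7.56.
Under uncorrelated errors the observed covariances equal the true-score covariances, so only the own-variance terms attenuate.
True-score variance = [0.57 + 0.56 + 0.75 + 0.76] + 3.56 = 2.64 + 3.56 = 6.2.
Reliability = 6.2 / 7.56 = 0.820.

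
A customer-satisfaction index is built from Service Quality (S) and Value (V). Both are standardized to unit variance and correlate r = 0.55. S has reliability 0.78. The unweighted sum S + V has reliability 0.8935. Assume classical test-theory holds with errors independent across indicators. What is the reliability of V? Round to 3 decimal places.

0.890

Var(S+V) = 2 + 2·0.55 = 3.100.
True-score variance = ρ_S + ρ_V + 2·0.55, so 0.8935 = (0.78 + ρ_V + 1.10) / 3.100.
ρ_V = 0.8935·3.100 − 0.78 − 1.10 = 0.890.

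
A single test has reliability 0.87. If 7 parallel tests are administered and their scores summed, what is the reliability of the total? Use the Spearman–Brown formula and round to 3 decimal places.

ρ_k = kρ / (1 + (k−1)ρ) = 7·0.87 / (1 + 6·0.87) = 6.090 / 6.220 = 0.979.

0.979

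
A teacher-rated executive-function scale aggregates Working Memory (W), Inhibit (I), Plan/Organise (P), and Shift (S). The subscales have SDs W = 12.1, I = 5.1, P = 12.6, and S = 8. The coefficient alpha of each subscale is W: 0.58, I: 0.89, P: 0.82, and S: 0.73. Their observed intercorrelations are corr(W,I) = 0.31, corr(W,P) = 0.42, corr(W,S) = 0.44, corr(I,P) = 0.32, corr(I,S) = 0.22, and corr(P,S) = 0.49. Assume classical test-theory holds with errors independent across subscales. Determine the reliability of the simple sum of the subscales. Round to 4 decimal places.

Var(W+I+P+S) = 12.1² + 5.1² + 12.6² + 8² + 2·[12.1·5.1·0.31 + 12.1·12.6·0.42 + 12.1·8·0.44 + 5.1·12.6·0.32 + 5.1·8·0.22 + 12.6·8·0.49] = 395.18 + 409.373 = 804.553.
Under uncorrelated errors the observed covariances equal the true-score covariances, so only the own-variance terms attenuate.
True-score variance = [12.1²·0.58 + 5.1²·0.89 + 12.6²·0.82 + 8²·0.73] + 409.373 = 284.97 + 409.373 = 694.343.
Reliability = 694.343 / 804.553 = 0.8630.

0.8630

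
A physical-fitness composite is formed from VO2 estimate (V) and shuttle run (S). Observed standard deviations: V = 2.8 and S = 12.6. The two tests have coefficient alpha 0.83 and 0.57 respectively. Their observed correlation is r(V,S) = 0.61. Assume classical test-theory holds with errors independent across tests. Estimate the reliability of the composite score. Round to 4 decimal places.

Var(V+S) = 2.8² + 12.6² + 2·[2.8·12.6·0.61] = 166.6 + 43.0416 = 209.642.
Because errors are independent across components, Cov(Tᵢ,Tⱼ) = Cov(Xᵢ,Xⱼ); the off-diagonal part of the true-score variance is the same as above.
True-score variance = [2.8²·0.83 + 12.6²·0.57] + 43.0416 = 97.0004 + 43.0416 = 140.042.
Reliability = 140.042 / 209.642 = 0.6680.

0.6680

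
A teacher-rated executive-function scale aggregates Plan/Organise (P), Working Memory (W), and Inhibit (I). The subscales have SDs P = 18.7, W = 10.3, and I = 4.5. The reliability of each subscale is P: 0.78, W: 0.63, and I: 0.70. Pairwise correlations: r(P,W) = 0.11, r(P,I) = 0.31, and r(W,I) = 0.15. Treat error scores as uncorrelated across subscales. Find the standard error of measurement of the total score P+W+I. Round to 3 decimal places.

11.057

Var(total) = 476.03 + 108.452 = 584.482.
True-score variance = 353.77 + 108.452 = 462.222, so reliability = 0.7908.
Error variance = 584.482 − 462.222 = 122.26; SEM = √122.26 = 11.057.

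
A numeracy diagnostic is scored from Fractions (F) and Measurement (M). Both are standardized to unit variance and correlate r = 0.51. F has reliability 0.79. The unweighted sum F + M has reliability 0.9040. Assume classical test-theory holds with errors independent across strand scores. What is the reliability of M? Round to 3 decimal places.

0.920

Var(F+M) = 2 + 2·0.51 = 3.020.
True-score variance = ρ_F + ρ_M + 2·0.51, so 0.9040 = (0.79 + ρ_M + 1.02) / 3.020.
ρ_M = 0.9040·3.020 − 0.79 − 1.02 = 0.920.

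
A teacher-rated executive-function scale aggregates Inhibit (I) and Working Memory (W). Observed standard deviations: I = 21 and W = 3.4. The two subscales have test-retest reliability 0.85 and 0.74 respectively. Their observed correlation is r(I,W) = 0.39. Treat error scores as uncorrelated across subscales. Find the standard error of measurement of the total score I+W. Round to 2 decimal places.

8.32

Var(total) = 452.56 + 55.692 = 508.252.
True-score variance = 383.404 + 55.692 = 439.096, so reliability = 0.8639.
Error variance = 508.252 − 439.096 = 69.1556; SEM = √69.1556 = 8.32.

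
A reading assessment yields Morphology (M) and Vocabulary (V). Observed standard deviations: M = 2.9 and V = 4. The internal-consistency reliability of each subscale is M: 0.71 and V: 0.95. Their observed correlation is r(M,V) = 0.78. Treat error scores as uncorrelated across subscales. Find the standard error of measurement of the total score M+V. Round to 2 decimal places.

Var(total) = 24.41 + 18.096 = 42.506.
True-score variance = 21.1711 + 18.096 = 39.2671, so reliability = 0.9238.
Error variance = 42.506 − 39.2671 = 3.2389; SEM = √3.2389 = 1.80.

1.80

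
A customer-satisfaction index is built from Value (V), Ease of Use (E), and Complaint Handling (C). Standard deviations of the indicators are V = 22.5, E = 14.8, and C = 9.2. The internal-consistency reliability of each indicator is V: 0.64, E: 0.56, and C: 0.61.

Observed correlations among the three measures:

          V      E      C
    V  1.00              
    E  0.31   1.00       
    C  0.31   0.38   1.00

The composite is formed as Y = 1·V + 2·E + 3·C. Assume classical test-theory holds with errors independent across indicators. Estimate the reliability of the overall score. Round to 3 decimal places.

Var(Y) = 22.5² + 2²·14.8² + 3²·9.2² + 2·[2·22.5·14.8·0.31 + 3·22.5·9.2·0.31 + 6·14.8·9.2·0.38] = 2144.17 + 1418.83 = 3563.
Under uncorrelated errors the observed covariances equal the true-score covariances, so only the own-variance terms attenuate.
True-score variance = [22.5²·0.64 + 2²·14.8²·0.56 + 3²·9.2²·0.61] + 1418.83 = 1279.32 + 1418.83 = 2698.15.
Reliability = 2698.15 / 3563 = 0.757.

0.757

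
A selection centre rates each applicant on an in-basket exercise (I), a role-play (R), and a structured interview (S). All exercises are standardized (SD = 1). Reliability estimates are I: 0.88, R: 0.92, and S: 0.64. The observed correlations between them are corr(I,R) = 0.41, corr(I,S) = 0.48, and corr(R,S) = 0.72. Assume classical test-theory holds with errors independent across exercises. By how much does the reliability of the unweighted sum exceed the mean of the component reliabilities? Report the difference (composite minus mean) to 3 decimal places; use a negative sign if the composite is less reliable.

0.097

Var(sum) = 3 + 3.22 = 6.22; true-score variance = 2.44 + 3.22 = 5.66; composite reliability = 0.9100.
Mean component reliability = 0.8133.
Difference = 0.9100 − 0.8133 = 0.097.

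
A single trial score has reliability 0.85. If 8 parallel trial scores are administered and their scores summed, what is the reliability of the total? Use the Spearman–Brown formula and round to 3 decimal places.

ρ_k = kρ / (1 + (k−1)ρ) = 8·0.85 / (1 + 7·0.85) = 6.800 / 6.950 = 0.978.

0.978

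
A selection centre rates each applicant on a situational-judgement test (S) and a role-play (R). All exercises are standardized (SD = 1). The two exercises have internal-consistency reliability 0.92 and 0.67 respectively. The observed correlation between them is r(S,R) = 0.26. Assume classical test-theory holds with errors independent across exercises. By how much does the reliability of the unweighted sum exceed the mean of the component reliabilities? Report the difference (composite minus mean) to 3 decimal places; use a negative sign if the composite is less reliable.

Var(sum) = 2 + 0.52 = 2.52; true-score variance = 1.59 + 0.52 = 2.11; composite reliability = 0.8373.
Mean component reliability = 0.7950.
Difference = 0.8373 − 0.7950 = 0.042.

0.042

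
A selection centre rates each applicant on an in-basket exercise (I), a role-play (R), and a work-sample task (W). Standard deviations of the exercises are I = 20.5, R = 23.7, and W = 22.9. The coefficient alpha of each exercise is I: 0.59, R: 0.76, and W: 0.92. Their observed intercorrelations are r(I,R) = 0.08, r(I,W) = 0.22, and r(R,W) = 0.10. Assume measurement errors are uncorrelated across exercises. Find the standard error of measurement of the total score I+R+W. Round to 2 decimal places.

18.68

Var(total) = 1506.35 + 392.84 = 1899.19.
True-score variance = 1157.29 + 392.84 = 1550.13, so reliability = 0.8162.
Error variance = 1899.19 − 1550.13 = 349.061; SEM = √349.061 = 18.68.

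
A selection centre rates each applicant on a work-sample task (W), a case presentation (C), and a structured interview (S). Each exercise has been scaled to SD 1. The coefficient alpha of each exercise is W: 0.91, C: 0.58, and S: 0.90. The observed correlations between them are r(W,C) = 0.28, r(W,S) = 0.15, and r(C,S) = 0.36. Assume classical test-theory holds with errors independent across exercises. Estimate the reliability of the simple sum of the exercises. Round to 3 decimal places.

Var(W+C+S) = 3 + 2·[0.28 + 0.15 + 0.36] = 3 + 1.58 = 4.58.
Because errors are independent across components, Cov(Tᵢ,Tⱼ) = Cov(Xᵢ,Xⱼ); the off-diagonal part of the true-score variance is the same as above.
True-score variance = [0.91 + 0.58 + 0.90] + 1.58 = 2.39 + 1.58 = 3.97.
Reliability = 3.97 / 4.58 = 0.867.

0.867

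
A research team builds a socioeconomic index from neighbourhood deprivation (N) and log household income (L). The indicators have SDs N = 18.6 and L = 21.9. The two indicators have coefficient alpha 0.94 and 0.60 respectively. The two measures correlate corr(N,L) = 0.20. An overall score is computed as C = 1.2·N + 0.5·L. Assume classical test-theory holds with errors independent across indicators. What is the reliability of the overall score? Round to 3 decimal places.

Var(C) = 1.2²·18.6² + 0.5²·21.9² + 2·[0.6·18.6·21.9·0.20] = 618.085 + 97.7616 = 715.847.
Because errors are independent across components, Cov(Tᵢ,Tⱼ) = Cov(Xᵢ,Xⱼ); the off-diagonal part of the true-score variance is the same as above.
True-score variance = [1.2²·18.6²·0.94 + 0.5²·21.9²·0.60] + 97.7616 = 540.233 + 97.7616 = 637.995.
Reliability = 637.995 / 715.847 = 0.891.

0.891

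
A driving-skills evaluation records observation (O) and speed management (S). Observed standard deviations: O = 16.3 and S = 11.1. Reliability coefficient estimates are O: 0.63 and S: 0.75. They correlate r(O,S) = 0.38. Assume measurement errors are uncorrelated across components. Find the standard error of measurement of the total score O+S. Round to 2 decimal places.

Var(total) = 388.9 + 137.507 = 526.407.
True-score variance = 259.792 + 137.507 = 397.299, so reliability = 0.7547.
Error variance = 526.407 − 397.299 = 129.108; SEM = √129.108 = 11.36.

11.36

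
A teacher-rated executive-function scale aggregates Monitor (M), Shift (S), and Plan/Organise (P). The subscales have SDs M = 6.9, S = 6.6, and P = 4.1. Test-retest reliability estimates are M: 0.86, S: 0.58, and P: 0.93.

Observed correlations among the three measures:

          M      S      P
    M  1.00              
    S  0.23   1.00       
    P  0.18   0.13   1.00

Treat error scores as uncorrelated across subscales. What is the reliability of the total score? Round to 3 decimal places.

Var(M+S+P) = 6.9² + 6.6² + 4.1² + 2·[6.9·6.6·0.23 + 6.9·4.1·0.18 + 6.6·4.1·0.13] = 107.98 + 38.1684 = 146.148.
Because errors are independent across components, Cov(Tᵢ,Tⱼ) = Cov(Xᵢ,Xⱼ); the off-diagonal part of the true-score variance is the same as above.
True-score variance = [6.9²·0.86 + 6.6²·0.58 + 4.1²·0.93] + 38.1684 = 81.8427 + 38.1684 = 120.011.
Reliability = 120.011 / 146.148 = 0.821.

0.821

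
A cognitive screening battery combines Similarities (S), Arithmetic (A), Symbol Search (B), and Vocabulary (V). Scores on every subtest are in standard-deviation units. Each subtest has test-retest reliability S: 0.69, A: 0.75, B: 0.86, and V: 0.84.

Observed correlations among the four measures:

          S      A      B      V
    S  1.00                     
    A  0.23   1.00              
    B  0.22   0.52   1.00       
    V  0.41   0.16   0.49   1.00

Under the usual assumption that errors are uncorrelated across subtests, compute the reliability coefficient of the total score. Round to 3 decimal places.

Var(S+A+B+V) = 4 + 2·[0.23 + 0.22 + 0.41 + 0.52 + 0.16 + 0.49] = 4 + 4.06 = 8.06.
With uncorrelated errors the cross-covariances are all true-score covariance, so they carry over unchanged; only the diagonal terms shrink to ρᵢσᵢ².
True-score variance = [0.69 + 0.75 + 0.86 + 0.84] + 4.06 = 3.14 + 4.06 = 7.2.
Reliability = 7.2 / 8.06 = 0.893.

0.893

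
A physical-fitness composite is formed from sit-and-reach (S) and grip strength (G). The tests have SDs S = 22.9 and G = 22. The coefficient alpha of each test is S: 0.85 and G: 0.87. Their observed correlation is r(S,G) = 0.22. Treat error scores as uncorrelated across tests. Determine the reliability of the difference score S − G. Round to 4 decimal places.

0.8200

Var(S−G) = 22.9² + 22² − 2·22.9·22·0.22 = 1008.41 − 221.672 = 786.738.
Under uncorrelated errors the observed covariances equal the true-score covariances, so only the own-variance terms attenuate.
True-score variance = [22.9²·0.85 + 22²·0.87] − 221.672 = 866.828 − 221.672 = 645.157.
Reliability = 645.157 / 786.738 = 0.8200.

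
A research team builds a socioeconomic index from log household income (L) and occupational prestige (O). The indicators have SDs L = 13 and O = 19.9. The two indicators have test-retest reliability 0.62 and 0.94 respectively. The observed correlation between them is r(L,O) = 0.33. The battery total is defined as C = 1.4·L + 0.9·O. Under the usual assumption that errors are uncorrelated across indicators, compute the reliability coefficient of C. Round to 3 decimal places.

0.833

Var(C) = 1.4²·13² + 0.9²·19.9² + 2·[1.26·13·19.9·0.33] = 652.008 + 215.135 = 867.143.
Under uncorrelated errors the observed covariances equal the true-score covariances, so only the own-variance terms attenuate.
True-score variance = [1.4²·13²·0.62 + 0.9²·19.9²·0.94] + 215.135 = 506.891 + 215.135 = 722.026.
Reliability = 722.026 / 867.143 = 0.833.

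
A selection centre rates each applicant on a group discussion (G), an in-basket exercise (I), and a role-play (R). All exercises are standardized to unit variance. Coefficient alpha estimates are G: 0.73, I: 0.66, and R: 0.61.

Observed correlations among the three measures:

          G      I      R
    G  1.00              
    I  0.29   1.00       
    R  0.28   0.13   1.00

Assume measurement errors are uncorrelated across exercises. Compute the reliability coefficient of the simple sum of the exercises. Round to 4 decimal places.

Var(G+I+R) = 3 + 2·[0.29 + 0.28 + 0.13] = 3 + 1.4 = 4.4.
With uncorrelated errors the cross-covariances are all true-score covariance, so they carry over unchanged; only the diagonal terms shrink to ρᵢσᵢ².
True-score variance = [0.73 + 0.66 + 0.61] + 1.4 = 2 + 1.4 = 3.4.
Reliability = 3.4 / 4.4 = 0.7727.

0.7727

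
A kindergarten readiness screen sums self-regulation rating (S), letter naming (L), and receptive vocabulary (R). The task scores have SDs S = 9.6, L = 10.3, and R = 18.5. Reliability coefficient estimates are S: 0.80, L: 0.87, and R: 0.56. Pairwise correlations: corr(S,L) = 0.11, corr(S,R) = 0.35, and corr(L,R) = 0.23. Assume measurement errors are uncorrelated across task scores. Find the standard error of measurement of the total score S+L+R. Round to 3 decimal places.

13.521

Var(total) = 540.5 + 233.727 = 774.227.
True-score variance = 357.686 + 233.727 = 591.413, so reliability = 0.7639.
Error variance = 774.227 − 591.413 = 182.814; SEM = √182.814 = 13.521.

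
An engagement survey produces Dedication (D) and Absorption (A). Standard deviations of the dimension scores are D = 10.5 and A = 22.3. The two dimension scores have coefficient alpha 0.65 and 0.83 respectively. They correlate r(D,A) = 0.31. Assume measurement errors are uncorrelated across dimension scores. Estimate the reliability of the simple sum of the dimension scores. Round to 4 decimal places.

Var(D+A) = 10.5² + 22.3² + 2·[10.5·22.3·0.31] = 607.54 + 145.173 = 752.713.
With uncorrelated errors the cross-covariances are all true-score covariance, so they carry over unchanged; only the diagonal terms shrink to ρᵢσᵢ².
True-score variance = [10.5²·0.65 + 22.3²·0.83] + 145.173 = 484.413 + 145.173 = 629.586.
Reliability = 629.586 / 752.713 = 0.8364.

0.8364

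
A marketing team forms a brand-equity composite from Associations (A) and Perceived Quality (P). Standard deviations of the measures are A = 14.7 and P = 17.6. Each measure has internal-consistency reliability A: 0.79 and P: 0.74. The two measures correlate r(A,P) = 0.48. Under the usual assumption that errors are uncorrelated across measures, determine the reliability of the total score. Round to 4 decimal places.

0.8374

Var(A+P) = 14.7² + 17.6² + 2·[14.7·17.6·0.48] = 525.85 + 248.371 = 774.221.
Under uncorrelated errors the observed covariances equal the true-score covariances, so only the own-variance terms attenuate.
True-score variance = [14.7²·0.79 + 17.6²·0.74] + 248.371 = 399.933 + 248.371 = 648.305.
Reliability = 648.305 / 774.221 = 0.8374.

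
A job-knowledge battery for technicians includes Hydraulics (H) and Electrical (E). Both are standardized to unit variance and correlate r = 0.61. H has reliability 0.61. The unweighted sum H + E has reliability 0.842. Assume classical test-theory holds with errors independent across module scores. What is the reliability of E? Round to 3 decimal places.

0.881

Var(H+E) = 2 + 2·0.61 = 3.220.
True-score variance = ρ_H + ρ_E + 2·0.61, so 0.842 = (0.61 + ρ_E + 1.22) / 3.220.
ρ_E = 0.842·3.220 − 0.61 − 1.22 = 0.881.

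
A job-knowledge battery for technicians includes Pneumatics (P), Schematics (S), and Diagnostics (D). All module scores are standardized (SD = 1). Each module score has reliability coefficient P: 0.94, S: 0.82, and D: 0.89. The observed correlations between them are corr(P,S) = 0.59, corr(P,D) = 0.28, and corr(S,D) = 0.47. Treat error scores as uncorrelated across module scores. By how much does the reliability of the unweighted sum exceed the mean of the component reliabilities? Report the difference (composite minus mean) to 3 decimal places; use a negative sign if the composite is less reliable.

Var(sum) = 3 + 2.68 = 5.68; true-score variance = 2.65 + 2.68 = 5.33; composite reliability = 0.9384.
Mean component reliability = 0.8833.
Difference = 0.9384 − 0.8833 = 0.055.

0.055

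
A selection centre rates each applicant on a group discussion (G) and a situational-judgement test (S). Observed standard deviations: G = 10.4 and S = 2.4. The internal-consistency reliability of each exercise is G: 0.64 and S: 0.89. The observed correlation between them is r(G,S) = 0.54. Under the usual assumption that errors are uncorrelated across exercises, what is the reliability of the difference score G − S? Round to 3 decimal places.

0.545

Var(G−S) = 10.4² + 2.4² − 2·10.4·2.4·0.54 = 113.92 − 26.9568 = 86.9632.
Under uncorrelated errors the observed covariances equal the true-score covariances, so only the own-variance terms attenuate.
True-score variance = [10.4²·0.64 + 2.4²·0.89] − 26.9568 = 74.3488 − 26.9568 = 47.392.
Reliability = 47.392 / 86.9632 = 0.545.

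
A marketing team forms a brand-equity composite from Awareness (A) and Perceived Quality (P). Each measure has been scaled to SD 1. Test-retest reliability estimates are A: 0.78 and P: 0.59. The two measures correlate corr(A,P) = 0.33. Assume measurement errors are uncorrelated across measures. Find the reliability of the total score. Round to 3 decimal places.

Var(A+P) = 2 + 2·[0.33] = 2 + 0.66 = 2.66.
With uncorrelated errors the cross-covariances are all true-score covariance, so they carry over unchanged; only the diagonal terms shrink to ρᵢσᵢ².
True-score variance = [0.78 + 0.59] + 0.66 = 1.37 + 0.66 = 2.03.
Reliability = 2.03 / 2.66 = 0.763.

0.763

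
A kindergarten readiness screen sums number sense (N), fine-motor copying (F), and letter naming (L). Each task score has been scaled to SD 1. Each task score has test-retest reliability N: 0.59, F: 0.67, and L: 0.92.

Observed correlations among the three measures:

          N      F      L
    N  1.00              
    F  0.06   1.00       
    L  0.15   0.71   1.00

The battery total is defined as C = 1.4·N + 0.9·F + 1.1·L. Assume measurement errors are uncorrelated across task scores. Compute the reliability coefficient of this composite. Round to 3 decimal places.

Var(C) = 1.4² + 0.9² + 1.1² + 2·[1.26·0.06 + 1.54·0.15 + 0.99·0.71] = 3.98 + 2.019 = 5.999.
Because errors are independent across components, Cov(Tᵢ,Tⱼ) = Cov(Xᵢ,Xⱼ); the off-diagonal part of the true-score variance is the same as above.
True-score variance = [1.4²·0.59 + 0.9²·0.67 + 1.1²·0.92] + 2.019 = 2.8123 + 2.019 = 4.8313.
Reliability = 4.8313 / 5.999 = 0.805.

0.805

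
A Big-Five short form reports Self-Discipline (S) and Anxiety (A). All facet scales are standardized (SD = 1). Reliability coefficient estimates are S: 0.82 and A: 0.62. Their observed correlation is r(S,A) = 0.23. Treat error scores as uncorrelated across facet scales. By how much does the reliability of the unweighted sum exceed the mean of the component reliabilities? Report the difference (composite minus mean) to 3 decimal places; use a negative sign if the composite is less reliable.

Var(sum) = 2 + 0.46 = 2.46; true-score variance = 1.44 + 0.46 = 1.9; composite reliability = 0.7724.
Mean component reliability = 0.7200.
Difference = 0.7724 − 0.7200 = 0.052.

0.052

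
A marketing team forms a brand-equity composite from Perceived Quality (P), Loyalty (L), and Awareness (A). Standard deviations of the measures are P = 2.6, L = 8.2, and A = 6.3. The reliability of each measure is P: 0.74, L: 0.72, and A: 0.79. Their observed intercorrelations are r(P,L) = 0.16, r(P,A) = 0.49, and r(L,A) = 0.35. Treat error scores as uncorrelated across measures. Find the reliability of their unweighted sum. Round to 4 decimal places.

Var(P+L+A) = 2.6² + 8.2² + 6.3² + 2·[2.6·8.2·0.16 + 2.6·6.3·0.49 + 8.2·6.3·0.35] = 113.69 + 59.0368 = 172.727.
With uncorrelated errors the cross-covariances are all true-score covariance, so they carry over unchanged; only the diagonal terms shrink to ρᵢσᵢ².
True-score variance = [2.6²·0.74 + 8.2²·0.72 + 6.3²·0.79] + 59.0368 = 84.7703 + 59.0368 = 143.807.
Reliability = 143.807 / 172.727 = 0.8326.

0.8326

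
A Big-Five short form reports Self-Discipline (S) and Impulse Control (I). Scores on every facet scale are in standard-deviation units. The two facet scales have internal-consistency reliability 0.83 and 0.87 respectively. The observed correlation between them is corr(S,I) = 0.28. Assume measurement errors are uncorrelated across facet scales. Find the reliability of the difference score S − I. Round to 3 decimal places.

0.792

Var(S−I) = 1 + 1 − 2·0.28 = 2 − 0.56 = 1.44.
With uncorrelated errors the cross-covariances are all true-score covariance, so they carry over unchanged; only the diagonal terms shrink to ρᵢσᵢ².
True-score variance = [0.83 + 0.87] − 0.56 = 1.7 − 0.56 = 1.14.
Reliability = 1.14 / 1.44 = 0.792.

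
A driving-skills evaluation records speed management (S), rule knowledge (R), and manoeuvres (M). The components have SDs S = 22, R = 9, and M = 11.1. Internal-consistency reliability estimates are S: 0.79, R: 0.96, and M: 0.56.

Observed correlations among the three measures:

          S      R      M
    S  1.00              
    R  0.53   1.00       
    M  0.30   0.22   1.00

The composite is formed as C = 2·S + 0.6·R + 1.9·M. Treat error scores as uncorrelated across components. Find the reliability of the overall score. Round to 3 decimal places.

0.815

Var(C) = 2²·22² + 0.6²·9² + 1.9²·11.1² + 2·[1.2·22·9·0.53 + 3.8·22·11.1·0.30 + 1.14·9·11.1·0.22] = 2409.95 + 858.742 = 3268.69.
Because errors are independent across components, Cov(Tᵢ,Tⱼ) = Cov(Xᵢ,Xⱼ); the off-diagonal part of the true-score variance is the same as above.
True-score variance = [2²·22²·0.79 + 0.6²·9²·0.96 + 1.9²·11.1²·0.56] + 858.742 = 1806.51 + 858.742 = 2665.26.
Reliability = 2665.26 / 3268.69 = 0.815.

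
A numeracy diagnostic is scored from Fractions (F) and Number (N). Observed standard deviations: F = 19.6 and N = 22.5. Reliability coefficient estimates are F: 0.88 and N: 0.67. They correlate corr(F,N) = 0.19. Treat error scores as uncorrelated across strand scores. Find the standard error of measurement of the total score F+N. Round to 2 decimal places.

Var(total) = 890.41 + 167.58 = 1057.99.
True-score variance = 677.248 + 167.58 = 844.828, so reliability = 0.7985.
Error variance = 1057.99 − 844.828 = 213.162; SEM = √213.162 = 14.60.

14.60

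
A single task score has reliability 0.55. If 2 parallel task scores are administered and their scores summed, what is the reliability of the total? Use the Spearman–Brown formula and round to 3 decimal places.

ρ_k = kρ / (1 + (k−1)ρ) = 2·0.55 / (1 + 1·0.55) = 1.100 / 1.550 = 0.710.

0.710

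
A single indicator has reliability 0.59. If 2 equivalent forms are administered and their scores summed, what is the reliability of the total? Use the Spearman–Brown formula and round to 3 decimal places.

ρ_k = kρ / (1 + (k−1)ρ) = 2·0.59 / (1 + 1·0.59) = 1.180 / 1.590 = 0.742.

0.742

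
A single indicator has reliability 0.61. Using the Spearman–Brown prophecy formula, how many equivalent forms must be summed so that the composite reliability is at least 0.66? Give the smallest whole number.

2

k ≥ ρ*(1−ρ₁)/(ρ₁(1−ρ*)) = 0.66·0.39 / (0.61·0.34) = 1.241.
Smallest integer k = 2.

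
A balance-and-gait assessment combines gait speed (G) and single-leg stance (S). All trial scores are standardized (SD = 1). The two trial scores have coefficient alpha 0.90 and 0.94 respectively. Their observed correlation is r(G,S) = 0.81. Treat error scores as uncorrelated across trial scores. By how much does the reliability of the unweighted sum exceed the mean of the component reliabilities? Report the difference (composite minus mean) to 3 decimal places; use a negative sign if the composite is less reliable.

Var(sum) = 2 + 1.62 = 3.62; true-score variance = 1.84 + 1.62 = 3.46; composite reliability = 0.9558.
Mean component reliability = 0.9200.
Difference = 0.9558 − 0.9200 = 0.036.

0.036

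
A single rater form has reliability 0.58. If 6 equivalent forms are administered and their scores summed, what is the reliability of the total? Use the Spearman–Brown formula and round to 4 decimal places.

ρ_k = kρ / (1 + (k−1)ρ) = 6·0.58 / (1 + 5·0.58) = 3.480 / 3.900 = 0.8923.

0.8923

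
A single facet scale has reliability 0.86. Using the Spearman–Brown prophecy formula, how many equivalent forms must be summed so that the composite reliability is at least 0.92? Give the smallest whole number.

k ≥ ρ*(1−ρ₁)/(ρ₁(1−ρ*)) = 0.92·0.14 / (0.86·0.08) = 1.872.
Smallest integer k = 2.

2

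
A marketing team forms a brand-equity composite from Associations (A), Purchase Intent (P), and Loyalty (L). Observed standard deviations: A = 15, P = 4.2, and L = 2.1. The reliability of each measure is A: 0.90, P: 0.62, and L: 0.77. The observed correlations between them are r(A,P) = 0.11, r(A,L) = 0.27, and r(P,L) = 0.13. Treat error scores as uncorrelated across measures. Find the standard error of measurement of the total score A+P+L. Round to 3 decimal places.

5.497

Var(total) = 247.05 + 33.1632 = 280.213.
True-score variance = 216.833 + 33.1632 = 249.996, so reliability = 0.8922.
Error variance = 280.213 − 249.996 = 30.2175; SEM = √30.2175 = 5.497.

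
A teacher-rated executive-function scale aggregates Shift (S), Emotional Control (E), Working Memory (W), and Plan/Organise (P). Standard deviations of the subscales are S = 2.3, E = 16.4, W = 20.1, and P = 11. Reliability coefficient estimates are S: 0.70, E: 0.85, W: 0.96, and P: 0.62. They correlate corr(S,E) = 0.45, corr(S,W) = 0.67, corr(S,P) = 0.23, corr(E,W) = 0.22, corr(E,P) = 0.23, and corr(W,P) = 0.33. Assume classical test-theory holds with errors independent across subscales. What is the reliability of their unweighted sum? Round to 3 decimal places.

Var(S+E+W+P) = 2.3² + 16.4² + 20.1² + 11² + 2·[2.3·16.4·0.45 + 2.3·20.1·0.67 + 2.3·11·0.23 + 16.4·20.1·0.22 + 16.4·11·0.23 + 20.1·11·0.33] = 799.26 + 481.486 = 1280.75.
With uncorrelated errors the cross-covariances are all true-score covariance, so they carry over unchanged; only the diagonal terms shrink to ρᵢσᵢ².
True-score variance = [2.3²·0.70 + 16.4²·0.85 + 20.1²·0.96 + 11²·0.62] + 481.486 = 695.189 + 481.486 = 1176.67.
Reliability = 1176.67 / 1280.75 = 0.919.

0.919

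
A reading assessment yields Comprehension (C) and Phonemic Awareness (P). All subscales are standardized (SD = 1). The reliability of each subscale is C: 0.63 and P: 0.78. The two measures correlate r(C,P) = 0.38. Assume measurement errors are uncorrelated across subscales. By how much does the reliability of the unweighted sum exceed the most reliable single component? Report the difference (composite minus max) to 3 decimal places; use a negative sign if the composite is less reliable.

Var(sum) = 2 + 0.76 = 2.76; true-score variance = 1.41 + 0.76 = 2.17; composite reliability = 0.7862.
Max component reliability = 0.7800.
Difference = 0.7862 − 0.7800 = 0.006.

0.006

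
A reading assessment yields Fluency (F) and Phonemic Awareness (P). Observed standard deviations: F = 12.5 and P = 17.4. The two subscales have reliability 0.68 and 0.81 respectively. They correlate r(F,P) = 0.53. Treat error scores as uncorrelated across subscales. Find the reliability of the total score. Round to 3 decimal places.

0.844

Var(F+P) = 12.5² + 17.4² + 2·[12.5·17.4·0.53] = 459.01 + 230.55 = 689.56.
With uncorrelated errors the cross-covariances are all true-score covariance, so they carry over unchanged; only the diagonal terms shrink to ρᵢσᵢ².
True-score variance = [12.5²·0.68 + 17.4²·0.81] + 230.55 = 351.486 + 230.55 = 582.036.
Reliability = 582.036 / 689.56 = 0.844.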